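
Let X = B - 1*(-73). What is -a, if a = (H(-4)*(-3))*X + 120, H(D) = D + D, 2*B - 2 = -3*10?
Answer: -1536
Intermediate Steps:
B = -14 (B = 1 + (-3*10)/2 = 1 + (½)*(-30) = 1 - 15 = -14)
H(D) = 2*D
X = 59 (X = -14 - 1*(-73) = -14 + 73 = 59)
a = 1536 (a = ((2*(-4))*(-3))*59 + 120 = -8*(-3)*59 + 120 = 24*59 + 120 = 1416 + 120 = 1536)
-a = -1*1536 = -1536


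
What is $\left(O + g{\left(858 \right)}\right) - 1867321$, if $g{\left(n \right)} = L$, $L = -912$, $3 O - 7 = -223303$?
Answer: $-1942665$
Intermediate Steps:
$O = -74432$ ($O = \frac{7}{3} + \frac{1}{3} \left(-223303\right) = \frac{7}{3} - \frac{223303}{3} = -74432$)
$g{\left(n \right)} = -912$
$\left(O + g{\left(858 \right)}\right) - 1867321 = \left(-74432 - 912\right) - 1867321 = -75344 - 1867321 = -1942665$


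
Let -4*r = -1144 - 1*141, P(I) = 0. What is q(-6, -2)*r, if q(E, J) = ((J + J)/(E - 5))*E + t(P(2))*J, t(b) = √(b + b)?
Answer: -7710/11 ≈ -700.91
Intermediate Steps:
r = 1285/4 (r = -(-1144 - 1*141)/4 = -(-1144 - 141)/4 = -¼*(-1285) = 1285/4 ≈ 321.25)
t(b) = √2*√b (t(b) = √(2*b) = √2*√b)
q(E, J) = 2*E*J/(-5 + E) (q(E, J) = ((J + J)/(E - 5))*E + (√2*√0)*J = ((2*J)/(-5 + E))*E + (√2*0)*J = (2*J/(-5 + E))*E + 0*J = 2*E*J/(-5 + E) + 0 = 2*E*J/(-5 + E))
q(-6, -2)*r = (2*(-6)*(-2)/(-5 - 6))*(1285/4) = (2*(-6)*(-2)/(-11))*(1285/4) = (2*(-6)*(-2)*(-1/11))*(1285/4) = -24/11*1285/4 = -7710/11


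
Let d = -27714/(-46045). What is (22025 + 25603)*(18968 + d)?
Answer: 41598736902072/46045 ≈ 9.0344e+8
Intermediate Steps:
d = 27714/46045 (d = -27714*(-1/46045) = 27714/46045 ≈ 0.60189)
(22025 + 25603)*(18968 + d) = (22025 + 25603)*(18968 + 27714/46045) = 47628*(873409274/46045) = 41598736902072/46045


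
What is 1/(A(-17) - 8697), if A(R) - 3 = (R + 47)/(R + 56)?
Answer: -13/113012 ≈ -0.00011503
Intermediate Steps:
A(R) = 3 + (47 + R)/(56 + R) (A(R) = 3 + (R + 47)/(R + 56) = 3 + (47 + R)/(56 + R))
1/(A(-17) - 8697) = 1/((215 + 4*(-17))/(56 - 17) - 8697) = 1/((215 - 68)/39 - 8697) = 1/((1/39)*147 - 8697) = 1/(49/13 - 8697) = 1/(-113012/13) = -13/113012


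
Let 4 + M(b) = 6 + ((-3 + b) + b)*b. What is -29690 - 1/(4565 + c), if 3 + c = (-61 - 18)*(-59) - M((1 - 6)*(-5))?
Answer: -238885741/8046 ≈ -29690.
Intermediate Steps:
M(b) = 2 + b*(-3 + 2*b) (M(b) = -4 + (6 + ((-3 + b) + b)*b) = -4 + (6 + (-3 + 2*b)*b) = -4 + (6 + b*(-3 + 2*b)) = 2 + b*(-3 + 2*b))
c = 3481 (c = -3 + ((-61 - 18)*(-59) - (2 - 3*(1 - 6)*(-5) + 2*((1 - 6)*(-5))²)) = -3 + (-79*(-59) - (2 - (-15)*(-5) + 2*(-5*(-5))²)) = -3 + (4661 - (2 - 3*25 + 2*25²)) = -3 + (4661 - (2 - 75 + 2*625)) = -3 + (4661 - (2 - 75 + 1250)) = -3 + (4661 - 1*1177) = -3 + (4661 - 1177) = -3 + 3484 = 3481)
-29690 - 1/(4565 + c) = -29690 - 1/(4565 + 3481) = -29690 - 1/8046 = -238885741/8046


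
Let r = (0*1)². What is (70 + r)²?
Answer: 4900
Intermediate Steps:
r = 0 (r = 0² = 0)
(70 + r)² = (70 + 0)² = 70² = 4900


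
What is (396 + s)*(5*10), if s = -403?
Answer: -350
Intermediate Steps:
(396 + s)*(5*10) = (396 - 403)*(5*10) = -7*50 = -350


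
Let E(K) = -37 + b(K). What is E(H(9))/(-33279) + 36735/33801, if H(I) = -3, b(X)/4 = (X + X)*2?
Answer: 408459050/374954493 ≈ 1.0894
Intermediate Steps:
b(X) = 16*X (b(X) = 4*((X + X)*2) = 4*((2*X)*2) = 4*(4*X) = 16*X)
E(K) = -37 + 16*K
E(H(9))/(-33279) + 36735/33801 = (-37 + 16*(-3))/(-33279) + 36735/33801 = (-37 - 48)*(-1/33279) + 36735*(1/33801) = -85*(-1/33279) + 12245/11267 = 85/33279 + 12245/11267 = 408459050/374954493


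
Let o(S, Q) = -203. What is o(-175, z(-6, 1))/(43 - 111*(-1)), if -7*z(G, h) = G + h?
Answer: -29/22 ≈ -1.3182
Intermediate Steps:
z(G, h) = -G/7 - h/7 (z(G, h) = -(G + h)/7 = -G/7 - h/7)
o(-175, z(-6, 1))/(43 - 111*(-1)) = -203/(43 - 111*(-1)) = -203/(43 + 111) = -203/154 = -203*1/154 = -29/22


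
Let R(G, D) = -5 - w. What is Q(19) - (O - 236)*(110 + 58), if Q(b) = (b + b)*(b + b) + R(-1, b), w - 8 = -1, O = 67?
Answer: 29824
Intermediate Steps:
w = 7 (w = 8 - 1 = 7)
R(G, D) = -12 (R(G, D) = -5 - 1*7 = -5 - 7 = -12)
Q(b) = -12 + 4*b² (Q(b) = (b + b)*(b + b) - 12 = (2*b)*(2*b) - 12 = 4*b² - 12 = -12 + 4*b²)
Q(19) - (O - 236)*(110 + 58) = (-12 + 4*19²) - (67 - 236)*(110 + 58) = (-12 + 4*361) - (-169)*168 = (-12 + 1444) - 1*(-28392) = 1432 + 28392 = 29824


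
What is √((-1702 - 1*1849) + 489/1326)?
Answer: I*√693665518/442 ≈ 59.587*I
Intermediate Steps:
√((-1702 - 1*1849) + 489/1326) = √((-1702 - 1849) + 489*(1/1326)) = √(-3551 + 163/442) = √(-1569379/442) = I*√693665518/442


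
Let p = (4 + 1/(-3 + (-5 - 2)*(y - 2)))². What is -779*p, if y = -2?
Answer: -7946579/625 ≈ -12715.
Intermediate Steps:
p = 10201/625 (p = (4 + 1/(-3 + (-5 - 2)*(-2 - 2)))² = (4 + 1/(-3 - 7*(-4)))² = (4 + 1/(-3 + 28))² = (4 + 1/25)² = (101/25)² = 10201/625 ≈ 16.322)
-779*p = -779*10201/625 = -7946579/625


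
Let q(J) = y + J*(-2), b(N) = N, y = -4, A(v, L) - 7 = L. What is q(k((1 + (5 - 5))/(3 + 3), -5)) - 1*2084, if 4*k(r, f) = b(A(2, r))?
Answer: -25099/12 ≈ -2091.6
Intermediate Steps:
A(v, L) = 7 + L
k(r, f) = 7/4 + r/4 (k(r, f) = (7 + r)/4 = 7/4 + r/4)
q(J) = -4 - 2*J (q(J) = -4 + J*(-2) = -4 - 2*J)
q(k((1 + (5 - 5))/(3 + 3), -5)) - 1*2084 = (-4 - 2*(7/4 + ((1 + (5 - 5))/(3 + 3))/4)) - 1*2084 = (-4 - 2*(7/4 + ((1 + 0)/6)/4)) - 2084 = (-4 - 2*(7/4 + (1*(⅙))/4)) - 2084 = (-4 - 2*(7/4 + (¼)*(⅙))) - 2084 = (-4 - 2*(7/4 + 1/24)) - 2084 = (-4 - 2*43/24) - 2084 = (-4 - 43/12) - 2084 = -91/12 - 2084 = -25099/12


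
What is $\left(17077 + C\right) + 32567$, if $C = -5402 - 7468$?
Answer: $36774$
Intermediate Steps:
$C = -12870$
$\left(17077 + C\right) + 32567 = \left(17077 - 12870\right) + 32567 = 4207 + 32567 = 36774$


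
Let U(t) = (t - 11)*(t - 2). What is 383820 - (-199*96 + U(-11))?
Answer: 402638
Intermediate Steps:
U(t) = (-11 + t)*(-2 + t)
383820 - (-199*96 + U(-11)) = 383820 - (-199*96 + (22 + (-11)**2 - 13*(-11))) = 383820 - (-19104 + (22 + 121 + 143)) = 383820 - (-19104 + 286) = 383820 - 1*(-18818) = 383820 + 18818 = 402638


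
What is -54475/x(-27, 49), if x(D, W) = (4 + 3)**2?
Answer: -54475/49 ≈ -1111.7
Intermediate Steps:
x(D, W) = 49 (x(D, W) = 7**2 = 49)
-54475/x(-27, 49) = -54475/49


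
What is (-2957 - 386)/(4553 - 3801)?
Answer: -3343/752 ≈ -4.4455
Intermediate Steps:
(-2957 - 386)/(4553 - 3801) = -3343/752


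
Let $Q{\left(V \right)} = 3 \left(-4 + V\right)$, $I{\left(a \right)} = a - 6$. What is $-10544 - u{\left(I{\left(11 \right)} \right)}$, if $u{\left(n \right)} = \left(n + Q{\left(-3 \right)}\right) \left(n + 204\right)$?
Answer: $-7200$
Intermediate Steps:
$I{\left(a \right)} = -6 + a$
$Q{\left(V \right)} = -12 + 3 V$
$u{\left(n \right)} = \left(-21 + n\right) \left(204 + n\right)$ ($u{\left(n \right)} = \left(n + \left(-12 + 3 \left(-3\right)\right)\right) \left(n + 204\right) = \left(n - 21\right) \left(204 + n\right) = \left(-21 + n\right) \left(204 + n\right)$)
$-10544 - u{\left(I{\left(11 \right)} \right)} = -10544 - \left(-4284 + \left(-6 + 11\right)^{2} + 183 \left(-6 + 11\right)\right) = -10544 - \left(-4284 + 5^{2} + 183 \cdot 5\right) = -10544 - \left(-4284 + 25 + 915\right) = -10544 - -3344 = -10544 + 3344 = -7200$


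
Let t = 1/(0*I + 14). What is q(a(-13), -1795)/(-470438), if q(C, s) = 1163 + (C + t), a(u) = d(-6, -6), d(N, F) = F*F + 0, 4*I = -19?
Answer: -16787/6586132 ≈ -0.0025488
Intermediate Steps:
I = -19/4 (I = (1/4)*(-19) = -19/4 ≈ -4.7500)
d(N, F) = F**2 (d(N, F) = F**2 + 0 = F**2)
a(u) = 36 (a(u) = (-6)**2 = 36)
t = 1/14 (t = 1/(0*(-19/4) + 14) = 1/(0 + 14) = 1/14 ≈ 0.071429)
q(C, s) = 16283/14 + C (q(C, s) = 1163 + (C + 1/14) = 1163 + (1/14 + C) = 16283/14 + C)
q(a(-13), -1795)/(-470438) = (16283/14 + 36)/(-470438) = (16787/14)*(-1/470438) = -16787/6586132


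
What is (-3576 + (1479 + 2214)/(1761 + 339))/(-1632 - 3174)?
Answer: 2501969/3364200 ≈ 0.74370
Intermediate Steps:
(-3576 + (1479 + 2214)/(1761 + 339))/(-1632 - 3174) = (-3576 + 3693/2100)/(-4806) = (-3576 + 3693*(1/2100))*(-1/4806) = (-3576 + 1231/700)*(-1/4806) = -2501969/700*(-1/4806) = 2501969/3364200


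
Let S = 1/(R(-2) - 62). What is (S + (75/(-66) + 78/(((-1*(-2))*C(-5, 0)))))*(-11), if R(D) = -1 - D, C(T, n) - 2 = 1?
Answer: -15899/122 ≈ -130.32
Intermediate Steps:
C(T, n) = 3 (C(T, n) = 2 + 1 = 3)
S = -1/61 (S = 1/((-1 - 1*(-2)) - 62) = 1/((-1 + 2) - 62) = 1/(1 - 62) = 1/(-61) = -1/61 ≈ -0.016393)
(S + (75/(-66) + 78/(((-1*(-2))*C(-5, 0)))))*(-11) = (-1/61 + (75/(-66) + 78/((-1*(-2)*3))))*(-11) = (-1/61 + (75*(-1/66) + 78/((2*3))))*(-11) = (-1/61 + (-25/22 + 78/6))*(-11) = (-1/61 + (-25/22 + 78*(⅙)))*(-11) = (-1/61 + (-25/22 + 13))*(-11) = (-1/61 + 261/22)*(-11) = (15899/1342)*(-11) = -15899/122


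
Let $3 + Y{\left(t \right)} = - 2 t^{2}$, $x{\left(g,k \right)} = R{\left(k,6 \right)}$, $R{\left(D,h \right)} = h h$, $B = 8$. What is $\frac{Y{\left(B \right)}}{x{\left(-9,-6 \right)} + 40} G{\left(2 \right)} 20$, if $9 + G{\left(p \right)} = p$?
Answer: $\frac{4585}{19} \approx 241.32$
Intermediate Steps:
$G{\left(p \right)} = -9 + p$
$R{\left(D,h \right)} = h^{2}$
$x{\left(g,k \right)} = 36$ ($x{\left(g,k \right)} = 6^{2} = 36$)
$Y{\left(t \right)} = -3 - 2 t^{2}$
$\frac{Y{\left(B \right)}}{x{\left(-9,-6 \right)} + 40} G{\left(2 \right)} 20 = \frac{-3 - 2 \cdot 8^{2}}{36 + 40} \left(-9 + 2\right) 20 = \frac{-3 - 128}{76} \left(\left(-7\right) 20\right) = \frac{-3 - 128}{76} \left(-140\right) = \frac{1}{76} \left(-131\right) \left(-140\right) = \left(- \frac{131}{76}\right) \left(-140\right) = \frac{4585}{19}$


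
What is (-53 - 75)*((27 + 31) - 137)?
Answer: 10112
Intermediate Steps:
(-53 - 75)*((27 + 31) - 137) = -128*(58 - 137) = -128*(-79) = 10112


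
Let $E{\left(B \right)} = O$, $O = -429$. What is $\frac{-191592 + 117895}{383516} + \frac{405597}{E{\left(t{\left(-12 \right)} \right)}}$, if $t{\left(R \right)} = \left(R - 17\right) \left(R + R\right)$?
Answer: $- \frac{51861518355}{54842788} \approx -945.64$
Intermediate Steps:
$t{\left(R \right)} = 2 R \left(-17 + R\right)$ ($t{\left(R \right)} = \left(-17 + R\right) 2 R = 2 R \left(-17 + R\right)$)
$E{\left(B \right)} = -429$
$\frac{-191592 + 117895}{383516} + \frac{405597}{E{\left(t{\left(-12 \right)} \right)}} = \frac{-191592 + 117895}{383516} + \frac{405597}{-429} = \left(-73697\right) \frac{1}{383516} + 405597 \left(- \frac{1}{429}\right) = - \frac{73697}{383516} - \frac{135199}{143} = - \frac{51861518355}{54842788}$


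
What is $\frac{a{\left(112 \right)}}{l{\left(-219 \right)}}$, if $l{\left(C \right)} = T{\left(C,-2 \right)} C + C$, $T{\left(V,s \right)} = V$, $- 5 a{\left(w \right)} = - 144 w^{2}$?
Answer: $\frac{301056}{39785} \approx 7.5671$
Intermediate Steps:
$a{\left(w \right)} = \frac{144 w^{2}}{5}$ ($a{\left(w \right)} = - \frac{\left(-144\right) w^{2}}{5} = \frac{144 w^{2}}{5}$)
$l{\left(C \right)} = C + C^{2}$ ($l{\left(C \right)} = C C + C = C^{2} + C = C + C^{2}$)
$\frac{a{\left(112 \right)}}{l{\left(-219 \right)}} = \frac{\frac{144}{5} \cdot 112^{2}}{\left(-219\right) \left(1 - 219\right)} = \frac{\frac{144}{5} \cdot 12544}{\left(-219\right) \left(-218\right)} = \frac{1806336}{5 \cdot 47742} = \frac{1806336}{5} \cdot \frac{1}{47742} = \frac{301056}{39785}$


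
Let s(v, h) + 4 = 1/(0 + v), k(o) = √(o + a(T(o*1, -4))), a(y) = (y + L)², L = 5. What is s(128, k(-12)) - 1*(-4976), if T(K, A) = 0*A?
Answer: 636417/128 ≈ 4972.0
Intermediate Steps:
T(K, A) = 0
a(y) = (5 + y)² (a(y) = (y + 5)² = (5 + y)²)
k(o) = √(25 + o) (k(o) = √(o + (5 + 0)²) = √(o + 5²) = √(o + 25) = √(25 + o))
s(v, h) = -4 + 1/v (s(v, h) = -4 + 1/(0 + v) = -4 + 1/v)
s(128, k(-12)) - 1*(-4976) = (-4 + 1/128) - 1*(-4976) = (-4 + 1/128) + 4976 = -511/128 + 4976 = 636417/128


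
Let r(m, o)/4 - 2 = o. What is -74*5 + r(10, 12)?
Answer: -314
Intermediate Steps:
r(m, o) = 8 + 4*o
-74*5 + r(10, 12) = -74*5 + (8 + 4*12) = -74*5 + (8 + 48) = -370 + 56 = -314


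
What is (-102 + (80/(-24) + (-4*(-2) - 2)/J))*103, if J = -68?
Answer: -1107559/102 ≈ -10858.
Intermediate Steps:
(-102 + (80/(-24) + (-4*(-2) - 2)/J))*103 = (-102 + (80/(-24) + (-4*(-2) - 2)/(-68)))*103 = (-102 + (80*(-1/24) + (8 - 2)*(-1/68)))*103 = (-102 + (-10/3 + 6*(-1/68)))*103 = (-102 + (-10/3 - 3/34))*103 = (-102 - 349/102)*103 = -10753/102*103 = -1107559/102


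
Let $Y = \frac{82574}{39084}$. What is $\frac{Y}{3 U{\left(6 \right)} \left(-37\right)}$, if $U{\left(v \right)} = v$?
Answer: $- \frac{41287}{13014972} \approx -0.0031723$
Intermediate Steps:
$Y = \frac{41287}{19542}$ ($Y = 82574 \cdot \frac{1}{39084} = \frac{41287}{19542} \approx 2.1127$)
$\frac{Y}{3 U{\left(6 \right)} \left(-37\right)} = \frac{41287}{19542 \cdot 3 \cdot 6 \left(-37\right)} = \frac{41287}{19542 \cdot 18 \left(-37\right)} = \frac{41287}{19542 \left(-666\right)} = \frac{41287}{19542} \left(- \frac{1}{666}\right) = - \frac{41287}{13014972}$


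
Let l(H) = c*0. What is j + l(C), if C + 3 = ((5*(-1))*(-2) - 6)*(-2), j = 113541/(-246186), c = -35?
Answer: -37847/82062 ≈ -0.46120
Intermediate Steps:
j = -37847/82062 (j = 113541*(-1/246186) = -37847/82062 ≈ -0.46120)
C = -11 (C = -3 + ((5*(-1))*(-2) - 6)*(-2) = -3 + (-5*(-2) - 6)*(-2) = -3 + (10 - 6)*(-2) = -3 + 4*(-2) = -3 - 8 = -11)
l(H) = 0 (l(H) = -35*0 = 0)
j + l(C) = -37847/82062 + 0 = -37847/82062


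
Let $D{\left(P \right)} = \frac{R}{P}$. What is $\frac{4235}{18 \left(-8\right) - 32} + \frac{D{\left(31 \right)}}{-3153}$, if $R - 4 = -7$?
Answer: $- \frac{12543669}{521296} \approx -24.062$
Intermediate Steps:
$R = -3$ ($R = 4 - 7 = -3$)
$D{\left(P \right)} = - \frac{3}{P}$
$\frac{4235}{18 \left(-8\right) - 32} + \frac{D{\left(31 \right)}}{-3153} = \frac{4235}{18 \left(-8\right) - 32} + \frac{\left(-3\right) \frac{1}{31}}{-3153} = \frac{4235}{-144 - 32} + \left(-3\right) \frac{1}{31} \left(- \frac{1}{3153}\right) = \frac{4235}{-176} - - \frac{1}{32581} = 4235 \left(- \frac{1}{176}\right) + \frac{1}{32581} = - \frac{385}{16} + \frac{1}{32581} = - \frac{12543669}{521296}$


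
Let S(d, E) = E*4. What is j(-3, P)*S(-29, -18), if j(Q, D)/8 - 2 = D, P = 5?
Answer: -4032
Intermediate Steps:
j(Q, D) = 16 + 8*D
S(d, E) = 4*E
j(-3, P)*S(-29, -18) = (16 + 8*5)*(4*(-18)) = (16 + 40)*(-72) = 56*(-72) = -4032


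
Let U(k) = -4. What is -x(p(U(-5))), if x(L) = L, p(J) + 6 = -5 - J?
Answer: 7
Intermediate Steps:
p(J) = -11 - J (p(J) = -6 + (-5 - J) = -11 - J)
-x(p(U(-5))) = -(-11 - 1*(-4)) = -(-11 + 4) = -1*(-7) = 7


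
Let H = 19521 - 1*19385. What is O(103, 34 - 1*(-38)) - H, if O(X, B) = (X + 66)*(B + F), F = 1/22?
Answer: 264873/22 ≈ 12040.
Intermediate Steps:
F = 1/22 ≈ 0.045455
O(X, B) = (66 + X)*(1/22 + B) (O(X, B) = (X + 66)*(B + 1/22) = (66 + X)*(1/22 + B))
H = 136 (H = 19521 - 19385 = 136)
O(103, 34 - 1*(-38)) - H = (3 + 66*(34 - 1*(-38)) + (1/22)*103 + (34 - 1*(-38))*103) - 1*136 = (3 + 66*(34 + 38) + 103/22 + (34 + 38)*103) - 136 = (3 + 66*72 + 103/22 + 72*103) - 136 = (3 + 4752 + 103/22 + 7416) - 136 = 267865/22 - 136 = 264873/22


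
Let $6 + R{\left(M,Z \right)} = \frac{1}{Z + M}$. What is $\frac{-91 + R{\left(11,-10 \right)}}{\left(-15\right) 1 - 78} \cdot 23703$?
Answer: $\frac{758496}{31} \approx 24468.0$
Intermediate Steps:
$R{\left(M,Z \right)} = -6 + \frac{1}{M + Z}$ ($R{\left(M,Z \right)} = -6 + \frac{1}{Z + M} = -6 + \frac{1}{M + Z}$)
$\frac{-91 + R{\left(11,-10 \right)}}{\left(-15\right) 1 - 78} \cdot 23703 = \frac{-91 + \frac{1 - 66 - -60}{11 - 10}}{\left(-15\right) 1 - 78} \cdot 23703 = \frac{-91 + \frac{1 - 66 + 60}{1}}{-15 - 78} \cdot 23703 = \frac{-91 + 1 \left(-5\right)}{-93} \cdot 23703 = \left(-91 - 5\right) \left(- \frac{1}{93}\right) 23703 = \left(-96\right) \left(- \frac{1}{93}\right) 23703 = \frac{32}{31} \cdot 23703 = \frac{758496}{31}$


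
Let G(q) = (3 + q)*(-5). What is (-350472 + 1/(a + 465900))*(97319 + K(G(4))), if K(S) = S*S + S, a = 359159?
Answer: -28484870108630123/825059 ≈ -3.4525e+10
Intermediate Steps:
G(q) = -15 - 5*q
K(S) = S + S² (K(S) = S² + S = S + S²)
(-350472 + 1/(a + 465900))*(97319 + K(G(4))) = (-350472 + 1/(359159 + 465900))*(97319 + (-15 - 5*4)*(1 + (-15 - 5*4))) = (-350472 + 1/825059)*(97319 + (-15 - 20)*(1 + (-15 - 20))) = (-350472 + 1/825059)*(97319 - 35*(1 - 35)) = -289160077847*(97319 - 35*(-34))/825059 = -289160077847*(97319 + 1190)/825059 = -289160077847/825059*98509 = -28484870108630123/825059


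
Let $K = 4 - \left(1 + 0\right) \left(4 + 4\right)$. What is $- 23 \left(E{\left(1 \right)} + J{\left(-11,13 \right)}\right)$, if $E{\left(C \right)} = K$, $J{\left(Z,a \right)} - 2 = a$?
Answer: $-253$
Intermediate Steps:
$J{\left(Z,a \right)} = 2 + a$
$K = -4$ ($K = 4 - 1 \cdot 8 = 4 - 8 = -4$)
$E{\left(C \right)} = -4$
$- 23 \left(E{\left(1 \right)} + J{\left(-11,13 \right)}\right) = - 23 \left(-4 + \left(2 + 13\right)\right) = - 23 \left(-4 + 15\right) = \left(-23\right) 11 = -253$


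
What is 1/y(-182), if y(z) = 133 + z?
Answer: -1/49 ≈ -0.020408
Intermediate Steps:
1/y(-182) = 1/(133 - 182) = 1/(-49) = -1/49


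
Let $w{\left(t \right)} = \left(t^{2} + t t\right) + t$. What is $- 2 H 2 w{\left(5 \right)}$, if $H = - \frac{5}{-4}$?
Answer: $-275$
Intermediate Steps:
$w{\left(t \right)} = t + 2 t^{2}$ ($w{\left(t \right)} = \left(t^{2} + t^{2}\right) + t = 2 t^{2} + t = t + 2 t^{2}$)
$H = \frac{5}{4}$ ($H = \left(-5\right) \left(- \frac{1}{4}\right) = \frac{5}{4} \approx 1.25$)
$- 2 H 2 w{\left(5 \right)} = \left(-2\right) \frac{5}{4} \cdot 2 \cdot 5 \left(1 + 2 \cdot 5\right) = \left(- \frac{5}{2}\right) 2 \cdot 5 \left(1 + 10\right) = - 5 \cdot 5 \cdot 11 = \left(-5\right) 55 = -275$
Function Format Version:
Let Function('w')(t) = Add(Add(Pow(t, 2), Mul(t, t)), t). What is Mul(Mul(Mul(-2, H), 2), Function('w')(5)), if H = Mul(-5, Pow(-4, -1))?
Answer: -275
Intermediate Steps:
Function('w')(t) = Add(t, Mul(2, Pow(t, 2))) (Function('w')(t) = Add(Add(Pow(t, 2), Pow(t, 2)), t) = Add(Mul(2, Pow(t, 2)), t) = Add(t, Mul(2, Pow(t, 2))))
H = Rational(5, 4) (H = Mul(-5, Rational(-1, 4)) = Rational(5, 4) ≈ 1.2500)
Mul(Mul(Mul(-2, H), 2), Function('w')(5)) = Mul(Mul(Mul(-2, Rational(5, 4)), 2), Mul(5, Add(1, Mul(2, 5)))) = Mul(Mul(Rational(-5, 2), 2), Mul(5, Add(1, 10))) = Mul(-5, Mul(5, 11)) = Mul(-5, 55) = -275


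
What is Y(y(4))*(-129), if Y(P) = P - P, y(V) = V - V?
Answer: 0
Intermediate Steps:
y(V) = 0
Y(P) = 0
Y(y(4))*(-129) = 0*(-129) = 0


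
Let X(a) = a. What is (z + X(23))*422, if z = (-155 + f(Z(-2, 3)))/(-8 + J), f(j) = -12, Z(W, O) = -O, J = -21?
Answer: 351948/29 ≈ 12136.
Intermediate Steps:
z = 167/29 (z = (-155 - 12)/(-8 - 21) = -167/(-29) = -167*(-1/29) = 167/29 ≈ 5.7586)
(z + X(23))*422 = (167/29 + 23)*422 = (834/29)*422 = 351948/29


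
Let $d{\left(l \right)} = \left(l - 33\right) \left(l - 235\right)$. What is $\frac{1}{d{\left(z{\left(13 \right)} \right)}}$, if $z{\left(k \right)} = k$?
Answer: $\frac{1}{4440} \approx 0.00022523$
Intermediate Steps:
$d{\left(l \right)} = \left(-235 + l\right) \left(-33 + l\right)$ ($d{\left(l \right)} = \left(-33 + l\right) \left(-235 + l\right) = \left(-235 + l\right) \left(-33 + l\right)$)
$\frac{1}{d{\left(z{\left(13 \right)} \right)}} = \frac{1}{7755 + 13^{2} - 3484} = \frac{1}{7755 + 169 - 3484} = \frac{1}{4440}$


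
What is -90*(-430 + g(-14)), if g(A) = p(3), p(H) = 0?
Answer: 38700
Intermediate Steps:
g(A) = 0
-90*(-430 + g(-14)) = -90*(-430 + 0) = -90*(-430) = 38700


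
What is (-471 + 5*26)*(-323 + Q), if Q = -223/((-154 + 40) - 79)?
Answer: 21181556/193 ≈ 1.0975e+5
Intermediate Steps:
Q = 223/193 (Q = -223/(-114 - 79) = -223/(-193) = -223*(-1/193) = 223/193 ≈ 1.1554)
(-471 + 5*26)*(-323 + Q) = (-471 + 5*26)*(-323 + 223/193) = (-471 + 130)*(-62116/193) = -341*(-62116/193) = 21181556/193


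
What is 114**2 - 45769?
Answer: -32773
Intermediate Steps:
114**2 - 45769 = 12996 - 45769 = -32773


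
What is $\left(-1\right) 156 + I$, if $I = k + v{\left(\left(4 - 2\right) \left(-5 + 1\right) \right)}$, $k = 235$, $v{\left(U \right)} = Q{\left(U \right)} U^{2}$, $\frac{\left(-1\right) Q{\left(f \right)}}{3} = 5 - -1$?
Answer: $-1073$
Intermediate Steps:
$Q{\left(f \right)} = -18$ ($Q{\left(f \right)} = - 3 \left(5 - -1\right) = - 3 \left(5 + 1\right) = \left(-3\right) 6 = -18$)
$v{\left(U \right)} = - 18 U^{2}$
$I = -917$ ($I = 235 - 18 \left(\left(4 - 2\right) \left(-5 + 1\right)\right)^{2} = 235 - 18 \left(2 \left(-4\right)\right)^{2} = 235 - 18 \left(-8\right)^{2} = 235 - 1152 = -917$)
$\left(-1\right) 156 + I = \left(-1\right) 156 - 917 = -156 - 917 = -1073$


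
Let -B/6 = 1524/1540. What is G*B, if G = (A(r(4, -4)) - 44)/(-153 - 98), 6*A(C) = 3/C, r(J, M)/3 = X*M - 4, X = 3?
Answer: -321945/309232 ≈ -1.0411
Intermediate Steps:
r(J, M) = -12 + 9*M (r(J, M) = 3*(3*M - 4) = 3*(-4 + 3*M) = -12 + 9*M)
A(C) = 1/(2*C) (A(C) = (3/C)/6 = 1/(2*C))
G = 4225/24096 (G = (1/(2*(-12 + 9*(-4))) - 44)/(-153 - 98) = (1/(2*(-12 - 36)) - 44)/(-251) = ((1/2)/(-48) - 44)*(-1/251) = ((1/2)*(-1/48) - 44)*(-1/251) = (-1/96 - 44)*(-1/251) = -4225/96*(-1/251) = 4225/24096 ≈ 0.17534)
B = -2286/385 (B = -9144/1540 = -6*381/385 = -2286/385 ≈ -5.9377)
G*B = (4225/24096)*(-2286/385) = -321945/309232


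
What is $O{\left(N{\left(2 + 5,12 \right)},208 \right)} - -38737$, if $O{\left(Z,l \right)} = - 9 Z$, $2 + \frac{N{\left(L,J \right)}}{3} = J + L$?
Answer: $38278$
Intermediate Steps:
$N{\left(L,J \right)} = -6 + 3 J + 3 L$ ($N{\left(L,J \right)} = -6 + 3 \left(J + L\right) = -6 + \left(3 J + 3 L\right) = -6 + 3 J + 3 L$)
$O{\left(N{\left(2 + 5,12 \right)},208 \right)} - -38737 = - 9 \left(-6 + 3 \cdot 12 + 3 \left(2 + 5\right)\right) - -38737 = - 9 \left(-6 + 36 + 3 \cdot 7\right) + 38737 = - 9 \left(-6 + 36 + 21\right) + 38737 = \left(-9\right) 51 + 38737 = -459 + 38737 = 38278$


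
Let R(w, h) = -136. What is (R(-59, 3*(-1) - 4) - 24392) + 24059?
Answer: -469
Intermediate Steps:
(R(-59, 3*(-1) - 4) - 24392) + 24059 = (-136 - 24392) + 24059 = -24528 + 24059 = -469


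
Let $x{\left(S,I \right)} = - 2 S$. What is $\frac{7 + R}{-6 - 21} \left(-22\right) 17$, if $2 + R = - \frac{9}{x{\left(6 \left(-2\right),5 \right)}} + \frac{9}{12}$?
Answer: $\frac{8041}{108} \approx 74.454$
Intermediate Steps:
$R = - \frac{13}{8}$ ($R = -2 + \left(- \frac{9}{\left(-2\right) 6 \left(-2\right)} + \frac{9}{12}\right) = -2 + \left(- \frac{9}{\left(-2\right) \left(-12\right)} + 9 \cdot \frac{1}{12}\right) = -2 + \left(- \frac{9}{24} + \frac{3}{4}\right) = -2 + \left(\left(-9\right) \frac{1}{24} + \frac{3}{4}\right) = -2 + \left(- \frac{3}{8} + \frac{3}{4}\right) = -2 + \frac{3}{8} = - \frac{13}{8} \approx -1.625$)
$\frac{7 + R}{-6 - 21} \left(-22\right) 17 = \frac{7 - \frac{13}{8}}{-6 - 21} \left(-22\right) 17 = \frac{43}{8 \left(-27\right)} \left(-22\right) 17 = \frac{43}{8} \left(- \frac{1}{27}\right) \left(-22\right) 17 = \left(- \frac{43}{216}\right) \left(-22\right) 17 = \frac{473}{108} \cdot 17 = \frac{8041}{108}$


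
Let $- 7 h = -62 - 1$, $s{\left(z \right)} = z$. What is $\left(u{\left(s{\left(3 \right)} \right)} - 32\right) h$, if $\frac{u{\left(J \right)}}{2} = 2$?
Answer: $-252$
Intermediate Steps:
$h = 9$ ($h = - \frac{-62 - 1}{7} = \left(- \frac{1}{7}\right) \left(-63\right) = 9$)
$u{\left(J \right)} = 4$ ($u{\left(J \right)} = 2 \cdot 2 = 4$)
$\left(u{\left(s{\left(3 \right)} \right)} - 32\right) h = \left(4 - 32\right) 9 = \left(-28\right) 9 = -252$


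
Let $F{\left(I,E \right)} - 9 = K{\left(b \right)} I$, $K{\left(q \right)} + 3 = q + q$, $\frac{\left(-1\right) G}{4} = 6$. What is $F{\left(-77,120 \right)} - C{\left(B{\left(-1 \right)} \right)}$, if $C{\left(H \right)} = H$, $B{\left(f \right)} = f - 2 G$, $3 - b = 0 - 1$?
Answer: $-423$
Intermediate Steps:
$b = 4$ ($b = 3 - \left(0 - 1\right) = 3 - -1 = 3 + 1 = 4$)
$G = -24$ ($G = \left(-4\right) 6 = -24$)
$K{\left(q \right)} = -3 + 2 q$ ($K{\left(q \right)} = -3 + \left(q + q\right) = -3 + 2 q$)
$F{\left(I,E \right)} = 9 + 5 I$ ($F{\left(I,E \right)} = 9 + \left(-3 + 2 \cdot 4\right) I = 9 + \left(-3 + 8\right) I = 9 + 5 I$)
$B{\left(f \right)} = 48 + f$ ($B{\left(f \right)} = f - -48 = f + 48 = 48 + f$)
$F{\left(-77,120 \right)} - C{\left(B{\left(-1 \right)} \right)} = \left(9 + 5 \left(-77\right)\right) - \left(48 - 1\right) = \left(9 - 385\right) - 47 = -376 - 47 = -423$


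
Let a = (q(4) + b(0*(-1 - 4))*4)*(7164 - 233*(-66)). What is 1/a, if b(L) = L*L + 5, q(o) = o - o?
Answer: 1/450840 ≈ 2.2181e-6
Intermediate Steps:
q(o) = 0
b(L) = 5 + L² (b(L) = L² + 5 = 5 + L²)
a = 450840 (a = (0 + (5 + (0*(-1 - 4))²)*4)*(7164 - 233*(-66)) = (0 + (5 + (0*(-5))²)*4)*(7164 + 15378) = (0 + (5 + 0²)*4)*22542 = (0 + (5 + 0)*4)*22542 = (0 + 5*4)*22542 = (0 + 20)*22542 = 20*22542 = 450840)
1/a = 1/450840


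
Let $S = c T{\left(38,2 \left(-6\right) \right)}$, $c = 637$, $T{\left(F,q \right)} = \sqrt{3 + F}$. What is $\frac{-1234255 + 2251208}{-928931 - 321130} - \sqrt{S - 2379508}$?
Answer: $- \frac{1016953}{1250061} - i \sqrt{2379508 - 637 \sqrt{41}} \approx -0.81352 - 1541.2 i$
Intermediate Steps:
$S = 637 \sqrt{41}$ ($S = 637 \sqrt{3 + 38} = 637 \sqrt{41} \approx 4078.8$)
$\frac{-1234255 + 2251208}{-928931 - 321130} - \sqrt{S - 2379508} = \frac{-1234255 + 2251208}{-928931 - 321130} - \sqrt{637 \sqrt{41} - 2379508} = \frac{1016953}{-1250061} - \sqrt{-2379508 + 637 \sqrt{41}} = 1016953 \left(- \frac{1}{1250061}\right) - \sqrt{-2379508 + 637 \sqrt{41}} = - \frac{1016953}{1250061} - \sqrt{-2379508 + 637 \sqrt{41}}$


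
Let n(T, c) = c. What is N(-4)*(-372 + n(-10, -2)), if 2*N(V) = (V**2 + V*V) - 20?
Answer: -2244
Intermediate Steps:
N(V) = -10 + V**2 (N(V) = ((V**2 + V*V) - 20)/2 = ((V**2 + V**2) - 20)/2 = (2*V**2 - 20)/2 = (-20 + 2*V**2)/2 = -10 + V**2)
N(-4)*(-372 + n(-10, -2)) = (-10 + (-4)**2)*(-372 - 2) = (-10 + 16)*(-374) = 6*(-374) = -2244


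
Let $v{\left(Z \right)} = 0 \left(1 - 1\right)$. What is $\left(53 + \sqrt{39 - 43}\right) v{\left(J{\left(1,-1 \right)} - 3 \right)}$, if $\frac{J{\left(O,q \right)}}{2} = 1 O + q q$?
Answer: $0$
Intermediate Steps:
$J{\left(O,q \right)} = 2 O + 2 q^{2}$ ($J{\left(O,q \right)} = 2 \left(1 O + q q\right) = 2 \left(O + q^{2}\right) = 2 O + 2 q^{2}$)
$v{\left(Z \right)} = 0$ ($v{\left(Z \right)} = 0 \cdot 0 = 0$)
$\left(53 + \sqrt{39 - 43}\right) v{\left(J{\left(1,-1 \right)} - 3 \right)} = \left(53 + \sqrt{39 - 43}\right) 0 = \left(53 + \sqrt{-4}\right) 0 = \left(53 + 2 i\right) 0 = 0$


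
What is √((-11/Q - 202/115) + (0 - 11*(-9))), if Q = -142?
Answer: √25952468830/16330 ≈ 9.8651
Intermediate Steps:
√((-11/Q - 202/115) + (0 - 11*(-9))) = √((-11/(-142) - 202/115) + (0 - 11*(-9))) = √((-11*(-1/142) - 202*1/115) + (0 + 99)) = √((11/142 - 202/115) + 99) = √(-27419/16330 + 99) = √(1589251/16330) = √25952468830/16330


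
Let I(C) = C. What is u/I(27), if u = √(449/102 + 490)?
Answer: √5143758/2754 ≈ 0.82352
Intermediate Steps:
u = √5143758/102 (u = √(449*(1/102) + 490) = √(449/102 + 490) = √(50429/102) = √5143758/102 ≈ 22.235)
u/I(27) = (√5143758/102)/27 = (√5143758/102)*(1/27) = √5143758/2754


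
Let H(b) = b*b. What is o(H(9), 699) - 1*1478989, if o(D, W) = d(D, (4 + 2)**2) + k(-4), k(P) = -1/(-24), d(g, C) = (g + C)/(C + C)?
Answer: -4436962/3 ≈ -1.4790e+6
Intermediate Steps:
H(b) = b**2
d(g, C) = (C + g)/(2*C) (d(g, C) = (C + g)/((2*C)) = (C + g)*(1/(2*C)) = (C + g)/(2*C))
k(P) = 1/24 (k(P) = -1*(-1/24) = 1/24)
o(D, W) = 13/24 + D/72 (o(D, W) = ((4 + 2)**2 + D)/(2*((4 + 2)**2)) + 1/24 = (6**2 + D)/(2*(6**2)) + 1/24 = (1/2)*(36 + D)/36 + 1/24 = (1/2)*(1/36)*(36 + D) + 1/24 = (1/2 + D/72) + 1/24 = 13/24 + D/72)
o(H(9), 699) - 1*1478989 = (13/24 + (1/72)*9**2) - 1*1478989 = (13/24 + (1/72)*81) - 1478989 = (13/24 + 9/8) - 1478989 = 5/3 - 1478989 = -4436962/3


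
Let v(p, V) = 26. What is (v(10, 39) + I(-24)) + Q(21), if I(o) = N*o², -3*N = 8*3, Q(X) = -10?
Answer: -4592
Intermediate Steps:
N = -8 (N = -8*3/3 = -⅓*24 = -8)
I(o) = -8*o²
(v(10, 39) + I(-24)) + Q(21) = (26 - 8*(-24)²) - 10 = (26 - 8*576) - 10 = (26 - 4608) - 10 = -4582 - 10 = -4592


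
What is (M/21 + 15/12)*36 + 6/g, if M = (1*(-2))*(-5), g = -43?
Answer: 18663/301 ≈ 62.003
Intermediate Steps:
M = 10 (M = -2*(-5) = 10)
(M/21 + 15/12)*36 + 6/g = (10/21 + 15/12)*36 + 6/(-43) = (10*(1/21) + 15*(1/12))*36 + 6*(-1/43) = (10/21 + 5/4)*36 - 6/43 = (145/84)*36 - 6/43 = 435/7 - 6/43 = 18663/301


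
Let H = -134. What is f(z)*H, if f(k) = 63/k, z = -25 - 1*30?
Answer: 8442/55 ≈ 153.49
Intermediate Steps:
z = -55 (z = -25 - 30 = -55)
f(z)*H = (63/(-55))*(-134) = (63*(-1/55))*(-134) = -63/55*(-134) = 8442/55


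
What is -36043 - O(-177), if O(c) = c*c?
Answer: -67372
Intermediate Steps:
O(c) = c²
-36043 - O(-177) = -36043 - 1*(-177)² = -36043 - 1*31329 = -36043 - 31329 = -67372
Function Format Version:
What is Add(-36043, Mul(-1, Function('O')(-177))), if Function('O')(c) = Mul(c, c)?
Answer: -67372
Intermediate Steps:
Function('O')(c) = Pow(c, 2)
Add(-36043, Mul(-1, Function('O')(-177))) = Add(-36043, Mul(-1, Pow(-177, 2))) = Add(-36043, Mul(-1, 31329)) = Add(-36043, -31329) = -67372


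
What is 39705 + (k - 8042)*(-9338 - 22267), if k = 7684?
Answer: 11354295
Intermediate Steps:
39705 + (k - 8042)*(-9338 - 22267) = 39705 + (7684 - 8042)*(-9338 - 22267) = 39705 - 358*(-31605) = 39705 + 11314590 = 11354295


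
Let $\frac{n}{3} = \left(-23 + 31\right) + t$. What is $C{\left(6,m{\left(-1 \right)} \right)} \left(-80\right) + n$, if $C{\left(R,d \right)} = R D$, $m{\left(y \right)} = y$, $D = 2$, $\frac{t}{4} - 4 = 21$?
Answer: $-636$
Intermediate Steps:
$t = 100$ ($t = 16 + 4 \cdot 21 = 16 + 84 = 100$)
$C{\left(R,d \right)} = 2 R$ ($C{\left(R,d \right)} = R 2 = 2 R$)
$n = 324$ ($n = 3 \left(\left(-23 + 31\right) + 100\right) = 3 \left(8 + 100\right) = 3 \cdot 108 = 324$)
$C{\left(6,m{\left(-1 \right)} \right)} \left(-80\right) + n = 2 \cdot 6 \left(-80\right) + 324 = 12 \left(-80\right) + 324 = -960 + 324 = -636$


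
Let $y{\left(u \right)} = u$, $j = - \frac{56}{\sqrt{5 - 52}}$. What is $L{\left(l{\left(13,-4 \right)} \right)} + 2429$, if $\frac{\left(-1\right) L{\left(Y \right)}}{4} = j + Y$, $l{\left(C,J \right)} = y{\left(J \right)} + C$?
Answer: $2393 - \frac{224 i \sqrt{47}}{47} \approx 2393.0 - 32.674 i$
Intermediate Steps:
$j = \frac{56 i \sqrt{47}}{47}$ ($j = - \frac{56}{\sqrt{-47}} = - \frac{56}{i \sqrt{47}} = - 56 \left(- \frac{i \sqrt{47}}{47}\right) = \frac{56 i \sqrt{47}}{47} \approx 8.1684 i$)
$l{\left(C,J \right)} = C + J$ ($l{\left(C,J \right)} = J + C = C + J$)
$L{\left(Y \right)} = - 4 Y - \frac{224 i \sqrt{47}}{47}$ ($L{\left(Y \right)} = - 4 \left(\frac{56 i \sqrt{47}}{47} + Y\right) = - 4 \left(Y + \frac{56 i \sqrt{47}}{47}\right) = - 4 Y - \frac{224 i \sqrt{47}}{47}$)
$L{\left(l{\left(13,-4 \right)} \right)} + 2429 = \left(- 4 \left(13 - 4\right) - \frac{224 i \sqrt{47}}{47}\right) + 2429 = \left(\left(-4\right) 9 - \frac{224 i \sqrt{47}}{47}\right) + 2429 = \left(-36 - \frac{224 i \sqrt{47}}{47}\right) + 2429 = 2393 - \frac{224 i \sqrt{47}}{47}$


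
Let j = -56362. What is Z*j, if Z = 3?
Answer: -169086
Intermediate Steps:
Z*j = 3*(-56362) = -169086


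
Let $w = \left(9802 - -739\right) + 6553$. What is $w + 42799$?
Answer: $59893$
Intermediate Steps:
$w = 17094$ ($w = \left(9802 + 739\right) + 6553 = 10541 + 6553 = 17094$)
$w + 42799 = 17094 + 42799 = 59893$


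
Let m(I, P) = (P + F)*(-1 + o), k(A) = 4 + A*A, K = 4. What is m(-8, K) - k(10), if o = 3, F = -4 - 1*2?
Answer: -108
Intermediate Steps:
F = -6 (F = -4 - 2 = -6)
k(A) = 4 + A**2
m(I, P) = -12 + 2*P (m(I, P) = (P - 6)*(-1 + 3) = (-6 + P)*2 = -12 + 2*P)
m(-8, K) - k(10) = (-12 + 2*4) - (4 + 10**2) = (-12 + 8) - (4 + 100) = -4 - 1*104 = -4 - 104 = -108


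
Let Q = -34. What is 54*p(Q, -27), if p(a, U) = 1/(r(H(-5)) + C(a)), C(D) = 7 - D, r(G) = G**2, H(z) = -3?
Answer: 27/25 ≈ 1.0800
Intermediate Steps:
p(a, U) = 1/(16 - a) (p(a, U) = 1/((-3)**2 + (7 - a)) = 1/(9 + (7 - a)) = 1/(16 - a))
54*p(Q, -27) = 54/(16 - 1*(-34)) = 54/(16 + 34) = 54/50 = 54*(1/50) = 27/25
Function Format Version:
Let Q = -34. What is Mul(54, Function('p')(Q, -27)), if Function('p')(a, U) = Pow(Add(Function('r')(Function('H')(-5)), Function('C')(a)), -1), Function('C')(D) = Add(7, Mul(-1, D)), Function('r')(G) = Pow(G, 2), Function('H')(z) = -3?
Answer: Rational(27, 25) ≈ 1.0800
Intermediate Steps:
Function('p')(a, U) = Pow(Add(16, Mul(-1, a)), -1) (Function('p')(a, U) = Pow(Add(Pow(-3, 2), Add(7, Mul(-1, a))), -1) = Pow(Add(9, Add(7, Mul(-1, a))), -1) = Pow(Add(16, Mul(-1, a)), -1))
Mul(54, Function('p')(Q, -27)) = Mul(54, Pow(Add(16, Mul(-1, -34)), -1)) = Mul(54, Pow(Add(16, 34), -1)) = Mul(54, Pow(50, -1)) = Mul(54, Rational(1, 50)) = Rational(27, 25)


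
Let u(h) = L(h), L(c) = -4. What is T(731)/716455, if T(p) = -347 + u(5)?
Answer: -351/716455 ≈ -0.00048991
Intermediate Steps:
u(h) = -4
T(p) = -351 (T(p) = -347 - 4 = -351)
T(731)/716455 = -351/716455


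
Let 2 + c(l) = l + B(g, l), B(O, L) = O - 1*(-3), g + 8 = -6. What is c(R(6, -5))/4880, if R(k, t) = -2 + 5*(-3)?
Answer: -3/488 ≈ -0.0061475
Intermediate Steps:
g = -14 (g = -8 - 6 = -14)
B(O, L) = 3 + O (B(O, L) = O + 3 = 3 + O)
R(k, t) = -17 (R(k, t) = -2 - 15 = -17)
c(l) = -13 + l (c(l) = -2 + (l + (3 - 14)) = -2 + (l - 11) = -2 + (-11 + l) = -13 + l)
c(R(6, -5))/4880 = (-13 - 17)/4880 = -30*1/4880 = -3/488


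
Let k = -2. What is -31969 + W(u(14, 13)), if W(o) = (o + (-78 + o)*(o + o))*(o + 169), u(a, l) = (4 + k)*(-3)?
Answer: 131357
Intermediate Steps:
u(a, l) = -6 (u(a, l) = (4 - 2)*(-3) = 2*(-3) = -6)
W(o) = (169 + o)*(o + 2*o*(-78 + o)) (W(o) = (o + (-78 + o)*(2*o))*(169 + o) = (o + 2*o*(-78 + o))*(169 + o) = (169 + o)*(o + 2*o*(-78 + o)))
-31969 + W(u(14, 13)) = -31969 - 6*(-26195 + 2*(-6)² + 183*(-6)) = -31969 - 6*(-26195 + 2*36 - 1098) = -31969 - 6*(-26195 + 72 - 1098) = -31969 - 6*(-27221) = -31969 + 163326 = 131357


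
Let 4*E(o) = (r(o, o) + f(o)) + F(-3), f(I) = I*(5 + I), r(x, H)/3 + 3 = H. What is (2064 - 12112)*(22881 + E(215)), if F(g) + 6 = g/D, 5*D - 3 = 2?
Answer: -350300912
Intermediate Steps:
D = 1 (D = ⅗ + (⅕)*2 = ⅗ + ⅖ = 1)
r(x, H) = -9 + 3*H
F(g) = -6 + g (F(g) = -6 + g/1 = -6 + g*1 = -6 + g)
E(o) = -9/2 + 3*o/4 + o*(5 + o)/4 (E(o) = (((-9 + 3*o) + o*(5 + o)) + (-6 - 3))/4 = ((-9 + 3*o + o*(5 + o)) - 9)/4 = (-18 + 3*o + o*(5 + o))/4 = -9/2 + 3*o/4 + o*(5 + o)/4)
(2064 - 12112)*(22881 + E(215)) = (2064 - 12112)*(22881 + (-9/2 + 2*215 + (¼)*215²)) = -10048*(22881 + (-9/2 + 430 + (¼)*46225)) = -10048*(22881 + (-9/2 + 430 + 46225/4)) = -10048*(22881 + 47927/4) = -10048*139451/4 = -350300912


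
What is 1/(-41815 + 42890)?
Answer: 1/1075 ≈ 0.00093023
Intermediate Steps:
1/(-41815 + 42890) = 1/1075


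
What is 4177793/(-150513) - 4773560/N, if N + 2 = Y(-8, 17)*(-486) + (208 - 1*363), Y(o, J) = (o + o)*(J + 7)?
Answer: -1497503363611/28065707571 ≈ -53.357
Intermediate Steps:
Y(o, J) = 2*o*(7 + J) (Y(o, J) = (2*o)*(7 + J) = 2*o*(7 + J))
N = 186467 (N = -2 + ((2*(-8)*(7 + 17))*(-486) + (208 - 1*363)) = -2 + ((2*(-8)*24)*(-486) + (208 - 363)) = -2 + (-384*(-486) - 155) = -2 + (186624 - 155) = -2 + 186469 = 186467)
4177793/(-150513) - 4773560/N = 4177793/(-150513) - 4773560/186467 = 4177793*(-1/150513) - 4773560*1/186467 = -4177793/150513 - 4773560/186467 = -1497503363611/28065707571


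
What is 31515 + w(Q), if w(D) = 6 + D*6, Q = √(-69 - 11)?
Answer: 31521 + 24*I*√5 ≈ 31521.0 + 53.666*I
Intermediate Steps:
Q = 4*I*√5 (Q = √(-80) = 4*I*√5 ≈ 8.9443*I)
w(D) = 6 + 6*D
31515 + w(Q) = 31515 + (6 + 6*(4*I*√5)) = 31515 + (6 + 24*I*√5) = 31521 + 24*I*√5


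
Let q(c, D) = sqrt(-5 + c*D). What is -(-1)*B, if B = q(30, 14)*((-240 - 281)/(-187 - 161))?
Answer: 521*sqrt(415)/348 ≈ 30.499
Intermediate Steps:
q(c, D) = sqrt(-5 + D*c)
B = 521*sqrt(415)/348 (B = sqrt(-5 + 14*30)*((-240 - 281)/(-187 - 161)) = sqrt(-5 + 420)*(-521/(-348)) = sqrt(415)*(-521*(-1/348)) = sqrt(415)*(521/348) = 521*sqrt(415)/348 ≈ 30.499)
-(-1)*B = -(-1)*521*sqrt(415)/348 = -(-521)*sqrt(415)/348 = 521*sqrt(415)/348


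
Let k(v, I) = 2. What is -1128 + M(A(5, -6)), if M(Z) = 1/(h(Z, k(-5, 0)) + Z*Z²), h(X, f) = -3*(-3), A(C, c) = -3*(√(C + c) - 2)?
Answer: -11552969/10242 + 11*I/3414 ≈ -1128.0 + 0.003222*I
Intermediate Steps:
A(C, c) = 6 - 3*√(C + c) (A(C, c) = -3*(-2 + √(C + c)) = 6 - 3*√(C + c))
h(X, f) = 9
M(Z) = 1/(9 + Z³) (M(Z) = 1/(9 + Z*Z²) = 1/(9 + Z³))
-1128 + M(A(5, -6)) = -1128 + 1/(9 + (6 - 3*√(5 - 6))³) = -1128 + 1/(9 + (6 - 3*I)³)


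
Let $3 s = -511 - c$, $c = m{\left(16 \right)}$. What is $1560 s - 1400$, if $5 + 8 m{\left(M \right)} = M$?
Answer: $-267835$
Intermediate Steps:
$m{\left(M \right)} = - \frac{5}{8} + \frac{M}{8}$
$c = \frac{11}{8}$ ($c = - \frac{5}{8} + \frac{1}{8} \cdot 16 = - \frac{5}{8} + 2 = \frac{11}{8} \approx 1.375$)
$s = - \frac{4099}{24}$ ($s = \frac{-511 - \frac{11}{8}}{3} = \frac{1}{3} \left(- \frac{4099}{8}\right) = - \frac{4099}{24} \approx -170.79$)
$1560 s - 1400 = 1560 \left(- \frac{4099}{24}\right) - 1400 = -266435 - 1400 = -267835$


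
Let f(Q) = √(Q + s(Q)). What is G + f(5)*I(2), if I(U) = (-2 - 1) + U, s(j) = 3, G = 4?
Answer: 4 - 2*√2 ≈ 1.1716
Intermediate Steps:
I(U) = -3 + U
f(Q) = √(3 + Q) (f(Q) = √(Q + 3) = √(3 + Q))
G + f(5)*I(2) = 4 + √(3 + 5)*(-3 + 2) = 4 + √8*(-1) = 4 + (2*√2)*(-1) = 4 - 2*√2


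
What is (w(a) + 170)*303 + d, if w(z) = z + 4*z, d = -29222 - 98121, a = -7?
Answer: -86438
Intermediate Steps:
d = -127343
w(z) = 5*z
(w(a) + 170)*303 + d = (5*(-7) + 170)*303 - 127343 = (-35 + 170)*303 - 127343 = 135*303 - 127343 = 40905 - 127343 = -86438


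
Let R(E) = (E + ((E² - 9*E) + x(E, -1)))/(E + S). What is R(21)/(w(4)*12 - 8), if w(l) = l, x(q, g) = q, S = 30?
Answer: 49/340 ≈ 0.14412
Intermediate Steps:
R(E) = (E² - 7*E)/(30 + E) (R(E) = (E + ((E² - 9*E) + E))/(E + 30) = (E + (E² - 8*E))/(30 + E) = (E² - 7*E)/(30 + E))
R(21)/(w(4)*12 - 8) = (21*(-7 + 21)/(30 + 21))/(4*12 - 8) = (21*14/51)/(48 - 8) = (21*(1/51)*14)/40 = (98/17)*(1/40) = 49/340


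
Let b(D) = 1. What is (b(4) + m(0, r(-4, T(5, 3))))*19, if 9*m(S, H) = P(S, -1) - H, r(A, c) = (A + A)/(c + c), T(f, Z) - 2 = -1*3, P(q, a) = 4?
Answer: 19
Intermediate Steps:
T(f, Z) = -1 (T(f, Z) = 2 - 1*3 = 2 - 3 = -1)
r(A, c) = A/c (r(A, c) = (2*A)/((2*c)) = (2*A)*(1/(2*c)) = A/c)
m(S, H) = 4/9 - H/9 (m(S, H) = (4 - H)/9 = 4/9 - H/9)
(b(4) + m(0, r(-4, T(5, 3))))*19 = (1 + (4/9 - (-4)/(9*(-1))))*19 = (1 + (4/9 - (-4)*(-1)/9))*19 = (1 + (4/9 - 1/9*4))*19 = (1 + (4/9 - 4/9))*19 = (1 + 0)*19 = 1*19 = 19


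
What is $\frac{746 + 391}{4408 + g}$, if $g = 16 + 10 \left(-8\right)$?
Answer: $\frac{379}{1448} \approx 0.26174$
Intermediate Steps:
$g = -64$ ($g = 16 - 80 = -64$)
$\frac{746 + 391}{4408 + g} = \frac{746 + 391}{4408 - 64} = \frac{1137}{4344} = 1137 \cdot \frac{1}{4344} = \frac{379}{1448}$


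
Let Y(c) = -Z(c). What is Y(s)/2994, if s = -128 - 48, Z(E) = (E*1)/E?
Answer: -1/2994 ≈ -0.00033400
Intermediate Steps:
Z(E) = 1 (Z(E) = E/E = 1)
s = -176
Y(c) = -1 (Y(c) = -1*1 = -1)
Y(s)/2994 = -1/2994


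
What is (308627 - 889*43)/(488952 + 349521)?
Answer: 270400/838473 ≈ 0.32249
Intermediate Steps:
(308627 - 889*43)/(488952 + 349521) = (308627 - 38227)/838473 = 270400*(1/838473) = 270400/838473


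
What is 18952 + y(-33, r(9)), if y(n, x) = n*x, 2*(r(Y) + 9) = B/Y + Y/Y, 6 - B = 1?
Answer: 57670/3 ≈ 19223.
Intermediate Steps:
B = 5 (B = 6 - 1*1 = 6 - 1 = 5)
r(Y) = -17/2 + 5/(2*Y) (r(Y) = -9 + (5/Y + Y/Y)/2 = -9 + (5/Y + 1)/2 = -9 + (1 + 5/Y)/2 = -9 + (½ + 5/(2*Y)) = -17/2 + 5/(2*Y))
18952 + y(-33, r(9)) = 18952 - 33*(5 - 17*9)/(2*9) = 18952 - 33*(5 - 153)/(2*9) = 18952 - 33*(-148)/(2*9) = 18952 - 33*(-74/9) = 18952 + 814/3 = 57670/3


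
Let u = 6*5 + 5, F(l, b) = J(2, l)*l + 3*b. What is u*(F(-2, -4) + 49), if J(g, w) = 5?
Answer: 945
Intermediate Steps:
F(l, b) = 3*b + 5*l (F(l, b) = 5*l + 3*b = 3*b + 5*l)
u = 35 (u = 30 + 5 = 35)
u*(F(-2, -4) + 49) = 35*((3*(-4) + 5*(-2)) + 49) = 35*((-12 - 10) + 49) = 35*(-22 + 49) = 35*27 = 945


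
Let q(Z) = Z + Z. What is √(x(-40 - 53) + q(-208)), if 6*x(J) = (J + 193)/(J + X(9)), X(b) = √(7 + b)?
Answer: I*√29669574/267 ≈ 20.401*I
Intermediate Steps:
q(Z) = 2*Z
x(J) = (193 + J)/(6*(4 + J)) (x(J) = ((J + 193)/(J + √(7 + 9)))/6 = ((193 + J)/(J + √16))/6 = ((193 + J)/(J + 4))/6 = ((193 + J)/(4 + J))/6 = (193 + J)/(6*(4 + J)))
√(x(-40 - 53) + q(-208)) = √((193 + (-40 - 53))/(6*(4 + (-40 - 53))) + 2*(-208)) = √((193 - 93)/(6*(4 - 93)) - 416) = √((⅙)*100/(-89) - 416) = √((⅙)*(-1/89)*100 - 416) = √(-50/267 - 416) = √(-111122/267) = I*√29669574/267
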